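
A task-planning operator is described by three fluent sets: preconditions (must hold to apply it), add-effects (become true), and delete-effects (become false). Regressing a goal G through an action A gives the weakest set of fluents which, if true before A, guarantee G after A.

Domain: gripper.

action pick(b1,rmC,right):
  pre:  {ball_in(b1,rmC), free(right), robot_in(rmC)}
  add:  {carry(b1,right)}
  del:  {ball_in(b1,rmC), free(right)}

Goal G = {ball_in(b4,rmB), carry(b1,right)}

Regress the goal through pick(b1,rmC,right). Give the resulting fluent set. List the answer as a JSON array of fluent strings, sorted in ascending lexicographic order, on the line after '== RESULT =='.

Compute (G \ add) ∪ pre:
  G ∩ del = {}  (empty — regression defined)
  G \ add = {ball_in(b4,rmB), carry(b1,right)} \ {carry(b1,right)} = {ball_in(b4,rmB)}
  ∪ pre   = {ball_in(b4,rmB)} ∪ {ball_in(b1,rmC), free(right), robot_in(rmC)}
          = {ball_in(b1,rmC), ball_in(b4,rmB), free(right), robot_in(rmC)}

== RESULT ==
["ball_in(b1,rmC)", "ball_in(b4,rmB)", "free(right)", "robot_in(rmC)"]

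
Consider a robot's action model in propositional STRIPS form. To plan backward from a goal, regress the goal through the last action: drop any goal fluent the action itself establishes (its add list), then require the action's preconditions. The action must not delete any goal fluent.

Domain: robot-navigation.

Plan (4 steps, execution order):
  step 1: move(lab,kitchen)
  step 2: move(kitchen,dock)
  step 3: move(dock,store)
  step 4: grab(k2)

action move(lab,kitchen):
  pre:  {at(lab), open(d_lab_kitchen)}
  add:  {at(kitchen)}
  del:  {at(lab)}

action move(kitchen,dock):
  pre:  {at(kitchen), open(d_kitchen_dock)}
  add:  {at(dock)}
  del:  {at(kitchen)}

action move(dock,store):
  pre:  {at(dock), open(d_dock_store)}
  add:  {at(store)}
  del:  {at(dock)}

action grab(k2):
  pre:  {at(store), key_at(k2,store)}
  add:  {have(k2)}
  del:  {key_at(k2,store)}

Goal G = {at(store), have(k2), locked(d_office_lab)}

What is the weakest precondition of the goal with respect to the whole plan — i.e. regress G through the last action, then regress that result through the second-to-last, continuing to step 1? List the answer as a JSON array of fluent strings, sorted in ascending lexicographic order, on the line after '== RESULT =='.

Work backward from the goal:
  through step 4 (grab(k2)): drop {have(k2)}, keep {at(store), locked(d_office_lab)}, require {at(store), key_at(k2,store)}
    → {at(store), key_at(k2,store), locked(d_office_lab)}
  through step 3 (move(dock,store)): drop {at(store)}, keep {key_at(k2,store), locked(d_office_lab)}, require {at(dock), open(d_dock_store)}
    → {at(dock), key_at(k2,store), locked(d_office_lab), open(d_dock_store)}
  through step 2 (move(kitchen,dock)): drop {at(dock)}, keep {key_at(k2,store), locked(d_office_lab), open(d_dock_store)}, require {at(kitchen), open(d_kitchen_dock)}
    → {at(kitchen), key_at(k2,store), locked(d_office_lab), open(d_dock_store), open(d_kitchen_dock)}
  through step 1 (move(lab,kitchen)): drop {at(kitchen)}, keep {key_at(k2,store), locked(d_office_lab), open(d_dock_store), open(d_kitchen_dock)}, require {at(lab), open(d_lab_kitchen)}
    → {at(lab), key_at(k2,store), locked(d_office_lab), open(d_dock_store), open(d_kitchen_dock), open(d_lab_kitchen)}

== RESULT ==
["at(lab)", "key_at(k2,store)", "locked(d_office_lab)", "open(d_dock_store)", "open(d_kitchen_dock)", "open(d_lab_kitchen)"]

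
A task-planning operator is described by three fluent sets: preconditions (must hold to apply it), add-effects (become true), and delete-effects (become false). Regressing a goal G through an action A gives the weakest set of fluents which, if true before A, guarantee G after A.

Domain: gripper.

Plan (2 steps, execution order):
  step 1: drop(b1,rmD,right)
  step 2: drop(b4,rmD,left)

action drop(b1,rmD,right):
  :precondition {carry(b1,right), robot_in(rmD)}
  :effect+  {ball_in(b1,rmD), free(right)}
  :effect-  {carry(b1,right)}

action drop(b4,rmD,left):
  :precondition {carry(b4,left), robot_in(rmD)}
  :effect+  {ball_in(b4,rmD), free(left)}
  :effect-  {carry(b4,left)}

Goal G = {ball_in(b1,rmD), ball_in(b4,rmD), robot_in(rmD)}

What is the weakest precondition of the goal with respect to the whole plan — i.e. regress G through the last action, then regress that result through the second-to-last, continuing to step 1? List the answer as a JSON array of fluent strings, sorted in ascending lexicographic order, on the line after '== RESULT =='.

Regress step by step:
  through step 2 (drop(b4,rmD,left)): drop {ball_in(b4,rmD)}, keep {ball_in(b1,rmD), robot_in(rmD)}, require {carry(b4,left), robot_in(rmD)}
    → {ball_in(b1,rmD), carry(b4,left), robot_in(rmD)}
  through step 1 (drop(b1,rmD,right)): drop {ball_in(b1,rmD)}, keep {carry(b4,left), robot_in(rmD)}, require {carry(b1,right), robot_in(rmD)}
    → {carry(b1,right), carry(b4,left), robot_in(rmD)}

== RESULT ==
["carry(b1,right)", "carry(b4,left)", "robot_in(rmD)"]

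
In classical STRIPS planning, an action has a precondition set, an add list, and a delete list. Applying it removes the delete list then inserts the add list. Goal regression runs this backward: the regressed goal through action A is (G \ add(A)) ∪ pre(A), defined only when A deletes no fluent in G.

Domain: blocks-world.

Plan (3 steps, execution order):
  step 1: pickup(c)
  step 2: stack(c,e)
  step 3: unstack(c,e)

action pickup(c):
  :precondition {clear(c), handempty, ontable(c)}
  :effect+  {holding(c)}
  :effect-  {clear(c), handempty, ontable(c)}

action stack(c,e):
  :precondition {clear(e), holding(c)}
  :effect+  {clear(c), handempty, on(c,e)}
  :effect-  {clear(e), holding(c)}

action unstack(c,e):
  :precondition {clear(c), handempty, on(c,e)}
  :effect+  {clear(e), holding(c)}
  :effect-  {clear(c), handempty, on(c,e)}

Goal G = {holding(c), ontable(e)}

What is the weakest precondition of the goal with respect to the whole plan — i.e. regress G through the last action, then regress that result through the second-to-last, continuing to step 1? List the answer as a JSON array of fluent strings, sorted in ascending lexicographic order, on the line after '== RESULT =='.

Regress step by step:
  through step 3 (unstack(c,e)): drop {holding(c)}, keep {ontable(e)}, require {clear(c), handempty, on(c,e)}
    → {clear(c), handempty, on(c,e), ontable(e)}
  through step 2 (stack(c,e)): drop {clear(c), handempty, on(c,e)}, keep {ontable(e)}, require {clear(e), holding(c)}
    → {clear(e), holding(c), ontable(e)}
  through step 1 (pickup(c)): drop {holding(c)}, keep {clear(e), ontable(e)}, require {clear(c), handempty, ontable(c)}
    → {clear(c), clear(e), handempty, ontable(c), ontable(e)}

== RESULT ==
["clear(c)", "clear(e)", "handempty", "ontable(c)", "ontable(e)"]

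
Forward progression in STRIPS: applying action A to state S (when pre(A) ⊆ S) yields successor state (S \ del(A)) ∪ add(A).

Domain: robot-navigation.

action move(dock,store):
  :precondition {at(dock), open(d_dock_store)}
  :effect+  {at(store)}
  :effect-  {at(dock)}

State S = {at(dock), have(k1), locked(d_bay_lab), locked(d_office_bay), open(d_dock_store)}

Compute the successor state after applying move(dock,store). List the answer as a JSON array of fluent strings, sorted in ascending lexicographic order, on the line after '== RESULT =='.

Progress:
  pre ⊆ S: {at(dock), open(d_dock_store)} ⊆ S  — applicable
  S \ del = {have(k1), locked(d_bay_lab), locked(d_office_bay), open(d_dock_store)}
  ∪ add   = {at(store), have(k1), locked(d_bay_lab), locked(d_office_bay), open(d_dock_store)}

== RESULT ==
["at(store)", "have(k1)", "locked(d_bay_lab)", "locked(d_office_bay)", "open(d_dock_store)"]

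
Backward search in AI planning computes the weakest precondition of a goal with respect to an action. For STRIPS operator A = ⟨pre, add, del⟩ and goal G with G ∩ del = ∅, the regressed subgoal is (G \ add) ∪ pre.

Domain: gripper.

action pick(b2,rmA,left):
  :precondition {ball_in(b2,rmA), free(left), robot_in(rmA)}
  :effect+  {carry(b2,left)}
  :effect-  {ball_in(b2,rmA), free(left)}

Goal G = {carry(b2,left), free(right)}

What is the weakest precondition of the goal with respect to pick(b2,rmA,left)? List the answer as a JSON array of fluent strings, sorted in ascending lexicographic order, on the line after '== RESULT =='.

Compute (G \ add) ∪ pre:
  G ∩ del = {}  (empty — regression defined)
  G \ add = {carry(b2,left), free(right)} \ {carry(b2,left)} = {free(right)}
  ∪ pre   = {free(right)} ∪ {ball_in(b2,rmA), free(left), robot_in(rmA)}
          = {ball_in(b2,rmA), free(left), free(right), robot_in(rmA)}

== RESULT ==
["ball_in(b2,rmA)", "free(left)", "free(right)", "robot_in(rmA)"]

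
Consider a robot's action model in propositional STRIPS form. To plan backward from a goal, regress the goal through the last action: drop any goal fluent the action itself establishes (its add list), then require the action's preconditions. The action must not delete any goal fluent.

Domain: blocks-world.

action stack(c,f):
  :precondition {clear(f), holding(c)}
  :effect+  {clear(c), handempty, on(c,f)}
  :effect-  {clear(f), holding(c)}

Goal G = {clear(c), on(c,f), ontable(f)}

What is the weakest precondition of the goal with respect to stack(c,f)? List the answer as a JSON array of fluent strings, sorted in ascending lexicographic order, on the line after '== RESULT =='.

Compute (G \ add) ∪ pre:
  G ∩ del = {}  (empty — regression defined)
  G \ add = {clear(c), on(c,f), ontable(f)} \ {clear(c), handempty, on(c,f)} = {ontable(f)}
  ∪ pre   = {ontable(f)} ∪ {clear(f), holding(c)}
          = {clear(f), holding(c), ontable(f)}

== RESULT ==
["clear(f)", "holding(c)", "ontable(f)"]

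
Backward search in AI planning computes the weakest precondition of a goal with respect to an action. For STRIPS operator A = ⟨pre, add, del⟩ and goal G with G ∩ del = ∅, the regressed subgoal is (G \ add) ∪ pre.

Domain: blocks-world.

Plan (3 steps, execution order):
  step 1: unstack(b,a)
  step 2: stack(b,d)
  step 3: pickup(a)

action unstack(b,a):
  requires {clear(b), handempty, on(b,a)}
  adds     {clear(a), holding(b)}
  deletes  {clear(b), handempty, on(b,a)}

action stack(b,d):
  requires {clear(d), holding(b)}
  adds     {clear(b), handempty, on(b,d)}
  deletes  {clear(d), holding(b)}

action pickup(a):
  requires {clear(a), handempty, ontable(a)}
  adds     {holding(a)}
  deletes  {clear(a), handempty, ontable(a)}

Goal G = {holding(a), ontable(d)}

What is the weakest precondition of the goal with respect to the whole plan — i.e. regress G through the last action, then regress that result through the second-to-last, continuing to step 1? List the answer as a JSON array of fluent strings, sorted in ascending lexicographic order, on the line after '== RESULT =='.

Work backward from the goal:
  through step 3 (pickup(a)): drop {holding(a)}, keep {ontable(d)}, require {clear(a), handempty, ontable(a)}
    → {clear(a), handempty, ontable(a), ontable(d)}
  through step 2 (stack(b,d)): drop {handempty}, keep {clear(a), ontable(a), ontable(d)}, require {clear(d), holding(b)}
    → {clear(a), clear(d), holding(b), ontable(a), ontable(d)}
  through step 1 (unstack(b,a)): drop {clear(a), holding(b)}, keep {clear(d), ontable(a), ontable(d)}, require {clear(b), handempty, on(b,a)}
    → {clear(b), clear(d), handempty, on(b,a), ontable(a), ontable(d)}

== RESULT ==
["clear(b)", "clear(d)", "handempty", "on(b,a)", "ontable(a)", "ontable(d)"]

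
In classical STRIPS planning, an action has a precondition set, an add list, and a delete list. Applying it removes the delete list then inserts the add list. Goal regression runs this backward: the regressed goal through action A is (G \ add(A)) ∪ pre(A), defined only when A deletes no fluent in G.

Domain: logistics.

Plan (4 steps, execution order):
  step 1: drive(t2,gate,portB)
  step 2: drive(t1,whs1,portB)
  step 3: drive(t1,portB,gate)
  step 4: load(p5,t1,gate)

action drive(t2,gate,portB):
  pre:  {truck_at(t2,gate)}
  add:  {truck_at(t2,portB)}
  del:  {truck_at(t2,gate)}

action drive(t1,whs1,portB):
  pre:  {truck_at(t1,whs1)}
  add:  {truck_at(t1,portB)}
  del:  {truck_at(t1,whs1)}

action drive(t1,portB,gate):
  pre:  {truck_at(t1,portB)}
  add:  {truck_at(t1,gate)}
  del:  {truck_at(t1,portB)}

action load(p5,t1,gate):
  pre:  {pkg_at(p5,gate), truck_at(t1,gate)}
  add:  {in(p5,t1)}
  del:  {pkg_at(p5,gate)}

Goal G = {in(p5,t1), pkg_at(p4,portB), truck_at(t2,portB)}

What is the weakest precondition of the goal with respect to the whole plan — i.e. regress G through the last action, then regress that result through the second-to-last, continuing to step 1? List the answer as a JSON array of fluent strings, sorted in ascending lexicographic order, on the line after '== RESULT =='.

Work backward from the goal:
  through step 4 (load(p5,t1,gate)): drop {in(p5,t1)}, keep {pkg_at(p4,portB), truck_at(t2,portB)}, require {pkg_at(p5,gate), truck_at(t1,gate)}
    → {pkg_at(p4,portB), pkg_at(p5,gate), truck_at(t1,gate), truck_at(t2,portB)}
  through step 3 (drive(t1,portB,gate)): drop {truck_at(t1,gate)}, keep {pkg_at(p4,portB), pkg_at(p5,gate), truck_at(t2,portB)}, require {truck_at(t1,portB)}
    → {pkg_at(p4,portB), pkg_at(p5,gate), truck_at(t1,portB), truck_at(t2,portB)}
  through step 2 (drive(t1,whs1,portB)): drop {truck_at(t1,portB)}, keep {pkg_at(p4,portB), pkg_at(p5,gate), truck_at(t2,portB)}, require {truck_at(t1,whs1)}
    → {pkg_at(p4,portB), pkg_at(p5,gate), truck_at(t1,whs1), truck_at(t2,portB)}
  through step 1 (drive(t2,gate,portB)): drop {truck_at(t2,portB)}, keep {pkg_at(p4,portB), pkg_at(p5,gate), truck_at(t1,whs1)}, require {truck_at(t2,gate)}
    → {pkg_at(p4,portB), pkg_at(p5,gate), truck_at(t1,whs1), truck_at(t2,gate)}

== RESULT ==
["pkg_at(p4,portB)", "pkg_at(p5,gate)", "truck_at(t1,whs1)", "truck_at(t2,gate)"]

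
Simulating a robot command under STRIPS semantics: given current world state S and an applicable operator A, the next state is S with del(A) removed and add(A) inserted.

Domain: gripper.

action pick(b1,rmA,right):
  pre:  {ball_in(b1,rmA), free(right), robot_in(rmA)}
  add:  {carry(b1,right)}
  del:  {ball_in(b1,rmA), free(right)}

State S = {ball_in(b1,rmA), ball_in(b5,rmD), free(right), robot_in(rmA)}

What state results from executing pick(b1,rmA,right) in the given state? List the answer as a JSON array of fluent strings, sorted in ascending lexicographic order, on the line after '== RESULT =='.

Progress:
  pre ⊆ S: {ball_in(b1,rmA), free(right), robot_in(rmA)} ⊆ S  — applicable
  S \ del = {ball_in(b5,rmD), robot_in(rmA)}
  ∪ add   = {ball_in(b5,rmD), carry(b1,right), robot_in(rmA)}

== RESULT ==
["ball_in(b5,rmD)", "carry(b1,right)", "robot_in(rmA)"]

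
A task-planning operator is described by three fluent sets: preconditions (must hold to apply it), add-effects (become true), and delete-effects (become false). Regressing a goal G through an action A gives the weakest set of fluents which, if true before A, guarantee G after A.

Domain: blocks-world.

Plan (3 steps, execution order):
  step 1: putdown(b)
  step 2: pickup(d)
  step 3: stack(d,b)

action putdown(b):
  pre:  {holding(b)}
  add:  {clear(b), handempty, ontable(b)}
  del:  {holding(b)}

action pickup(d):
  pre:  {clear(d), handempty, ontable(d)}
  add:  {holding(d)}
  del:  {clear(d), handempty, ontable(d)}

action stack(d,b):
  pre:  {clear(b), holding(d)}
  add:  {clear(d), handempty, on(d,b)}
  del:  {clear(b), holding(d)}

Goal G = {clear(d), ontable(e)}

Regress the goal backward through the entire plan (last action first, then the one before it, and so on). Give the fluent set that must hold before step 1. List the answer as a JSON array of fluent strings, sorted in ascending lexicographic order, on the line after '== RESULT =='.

Regress step by step:
  through step 3 (stack(d,b)): drop {clear(d)}, keep {ontable(e)}, require {clear(b), holding(d)}
    → {clear(b), holding(d), ontable(e)}
  through step 2 (pickup(d)): drop {holding(d)}, keep {clear(b), ontable(e)}, require {clear(d), handempty, ontable(d)}
    → {clear(b), clear(d), handempty, ontable(d), ontable(e)}
  through step 1 (putdown(b)): drop {clear(b), handempty}, keep {clear(d), ontable(d), ontable(e)}, require {holding(b)}
    → {clear(d), holding(b), ontable(d), ontable(e)}

== RESULT ==
["clear(d)", "holding(b)", "ontable(d)", "ontable(e)"]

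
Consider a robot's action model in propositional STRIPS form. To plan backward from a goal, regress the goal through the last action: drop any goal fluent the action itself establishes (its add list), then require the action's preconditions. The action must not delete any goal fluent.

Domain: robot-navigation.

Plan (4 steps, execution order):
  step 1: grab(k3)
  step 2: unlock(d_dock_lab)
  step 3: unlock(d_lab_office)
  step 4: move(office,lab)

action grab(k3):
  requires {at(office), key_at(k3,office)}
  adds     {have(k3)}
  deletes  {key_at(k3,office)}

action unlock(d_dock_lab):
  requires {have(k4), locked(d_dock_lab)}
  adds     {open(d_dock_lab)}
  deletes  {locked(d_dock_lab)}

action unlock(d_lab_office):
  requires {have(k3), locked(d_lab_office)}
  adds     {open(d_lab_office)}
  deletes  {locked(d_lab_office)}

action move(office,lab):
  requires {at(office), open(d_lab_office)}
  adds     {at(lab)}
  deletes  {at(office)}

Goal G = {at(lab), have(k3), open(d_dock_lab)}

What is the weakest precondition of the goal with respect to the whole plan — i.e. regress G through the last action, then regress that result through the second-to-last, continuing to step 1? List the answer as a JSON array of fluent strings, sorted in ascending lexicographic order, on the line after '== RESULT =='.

Regress step by step:
  through step 4 (move(office,lab)): drop {at(lab)}, keep {have(k3), open(d_dock_lab)}, require {at(office), open(d_lab_office)}
    → {at(office), have(k3), open(d_dock_lab), open(d_lab_office)}
  through step 3 (unlock(d_lab_office)): drop {open(d_lab_office)}, keep {at(office), have(k3), open(d_dock_lab)}, require {have(k3), locked(d_lab_office)}
    → {at(office), have(k3), locked(d_lab_office), open(d_dock_lab)}
  through step 2 (unlock(d_dock_lab)): drop {open(d_dock_lab)}, keep {at(office), have(k3), locked(d_lab_office)}, require {have(k4), locked(d_dock_lab)}
    → {at(office), have(k3), have(k4), locked(d_dock_lab), locked(d_lab_office)}
  through step 1 (grab(k3)): drop {have(k3)}, keep {at(office), have(k4), locked(d_dock_lab), locked(d_lab_office)}, require {at(office), key_at(k3,office)}
    → {at(office), have(k4), key_at(k3,office), locked(d_dock_lab), locked(d_lab_office)}

== RESULT ==
["at(office)", "have(k4)", "key_at(k3,office)", "locked(d_dock_lab)", "locked(d_lab_office)"]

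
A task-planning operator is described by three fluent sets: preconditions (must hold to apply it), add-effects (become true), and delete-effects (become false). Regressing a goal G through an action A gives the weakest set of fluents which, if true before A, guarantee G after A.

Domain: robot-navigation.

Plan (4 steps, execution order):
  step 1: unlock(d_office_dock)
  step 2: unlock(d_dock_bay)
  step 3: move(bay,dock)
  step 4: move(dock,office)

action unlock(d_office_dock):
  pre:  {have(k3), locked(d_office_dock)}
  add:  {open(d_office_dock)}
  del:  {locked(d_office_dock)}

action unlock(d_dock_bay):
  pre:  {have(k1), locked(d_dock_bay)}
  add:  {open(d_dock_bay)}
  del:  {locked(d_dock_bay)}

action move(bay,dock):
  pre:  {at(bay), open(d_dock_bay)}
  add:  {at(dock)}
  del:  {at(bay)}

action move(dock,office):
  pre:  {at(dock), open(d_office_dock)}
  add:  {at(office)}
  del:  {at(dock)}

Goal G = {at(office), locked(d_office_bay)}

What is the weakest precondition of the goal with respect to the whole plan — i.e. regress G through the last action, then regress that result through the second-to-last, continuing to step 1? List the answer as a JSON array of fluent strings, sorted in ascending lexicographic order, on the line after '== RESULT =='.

Work backward from the goal:
  through step 4 (move(dock,office)): drop {at(office)}, keep {locked(d_office_bay)}, require {at(dock), open(d_office_dock)}
    → {at(dock), locked(d_office_bay), open(d_office_dock)}
  through step 3 (move(bay,dock)): drop {at(dock)}, keep {locked(d_office_bay), open(d_office_dock)}, require {at(bay), open(d_dock_bay)}
    → {at(bay), locked(d_office_bay), open(d_dock_bay), open(d_office_dock)}
  through step 2 (unlock(d_dock_bay)): drop {open(d_dock_bay)}, keep {at(bay), locked(d_office_bay), open(d_office_dock)}, require {have(k1), locked(d_dock_bay)}
    → {at(bay), have(k1), locked(d_dock_bay), locked(d_office_bay), open(d_office_dock)}
  through step 1 (unlock(d_office_dock)): drop {open(d_office_dock)}, keep {at(bay), have(k1), locked(d_dock_bay), locked(d_office_bay)}, require {have(k3), locked(d_office_dock)}
    → {at(bay), have(k1), have(k3), locked(d_dock_bay), locked(d_office_bay), locked(d_office_dock)}

== RESULT ==
["at(bay)", "have(k1)", "have(k3)", "locked(d_dock_bay)", "locked(d_office_bay)", "locked(d_office_dock)"]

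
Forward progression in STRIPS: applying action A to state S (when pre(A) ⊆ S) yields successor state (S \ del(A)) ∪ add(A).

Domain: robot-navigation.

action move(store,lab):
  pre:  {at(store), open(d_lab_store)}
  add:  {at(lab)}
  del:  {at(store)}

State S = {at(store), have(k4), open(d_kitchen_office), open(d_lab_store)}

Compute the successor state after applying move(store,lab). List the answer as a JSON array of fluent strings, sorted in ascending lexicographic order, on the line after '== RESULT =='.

Compute (S \ del) ∪ add:
  pre ⊆ S: {at(store), open(d_lab_store)} ⊆ S  — applicable
  S \ del = {have(k4), open(d_kitchen_office), open(d_lab_store)}
  ∪ add   = {at(lab), have(k4), open(d_kitchen_office), open(d_lab_store)}

== RESULT ==
["at(lab)", "have(k4)", "open(d_kitchen_office)", "open(d_lab_store)"]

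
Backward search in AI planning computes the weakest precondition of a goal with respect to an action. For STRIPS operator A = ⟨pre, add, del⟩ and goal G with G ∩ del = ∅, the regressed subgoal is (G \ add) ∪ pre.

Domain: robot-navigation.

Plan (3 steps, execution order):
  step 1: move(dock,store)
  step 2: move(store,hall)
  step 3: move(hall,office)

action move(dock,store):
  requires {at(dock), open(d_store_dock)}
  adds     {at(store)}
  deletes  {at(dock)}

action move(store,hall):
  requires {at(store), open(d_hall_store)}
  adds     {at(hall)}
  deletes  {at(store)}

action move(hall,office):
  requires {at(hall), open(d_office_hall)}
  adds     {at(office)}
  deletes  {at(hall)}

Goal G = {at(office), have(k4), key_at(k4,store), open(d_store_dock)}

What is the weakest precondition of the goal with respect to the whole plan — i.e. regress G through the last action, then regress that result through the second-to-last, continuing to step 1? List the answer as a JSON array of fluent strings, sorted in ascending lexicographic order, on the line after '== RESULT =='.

Regress step by step:
  through step 3 (move(hall,office)): drop {at(office)}, keep {have(k4), key_at(k4,store), open(d_store_dock)}, require {at(hall), open(d_office_hall)}
    → {at(hall), have(k4), key_at(k4,store), open(d_office_hall), open(d_store_dock)}
  through step 2 (move(store,hall)): drop {at(hall)}, keep {have(k4), key_at(k4,store), open(d_office_hall), open(d_store_dock)}, require {at(store), open(d_hall_store)}
    → {at(store), have(k4), key_at(k4,store), open(d_hall_store), open(d_office_hall), open(d_store_dock)}
  through step 1 (move(dock,store)): drop {at(store)}, keep {have(k4), key_at(k4,store), open(d_hall_store), open(d_office_hall), open(d_store_dock)}, require {at(dock), open(d_store_dock)}
    → {at(dock), have(k4), key_at(k4,store), open(d_hall_store), open(d_office_hall), open(d_store_dock)}

== RESULT ==
["at(dock)", "have(k4)", "key_at(k4,store)", "open(d_hall_store)", "open(d_office_hall)", "open(d_store_dock)"]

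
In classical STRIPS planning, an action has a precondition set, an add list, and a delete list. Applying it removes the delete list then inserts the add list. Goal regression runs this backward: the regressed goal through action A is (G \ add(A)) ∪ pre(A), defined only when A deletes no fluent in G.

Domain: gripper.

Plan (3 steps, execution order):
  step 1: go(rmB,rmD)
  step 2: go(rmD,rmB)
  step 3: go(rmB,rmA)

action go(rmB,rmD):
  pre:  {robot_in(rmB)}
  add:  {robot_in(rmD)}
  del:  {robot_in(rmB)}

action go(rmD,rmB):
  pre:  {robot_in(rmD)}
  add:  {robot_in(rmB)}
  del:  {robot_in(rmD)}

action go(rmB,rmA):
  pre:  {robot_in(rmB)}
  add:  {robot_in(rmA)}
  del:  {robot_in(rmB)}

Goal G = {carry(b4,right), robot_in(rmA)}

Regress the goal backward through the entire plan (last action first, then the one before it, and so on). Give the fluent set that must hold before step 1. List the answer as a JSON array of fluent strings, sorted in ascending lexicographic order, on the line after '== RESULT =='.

Regress step by step:
  through step 3 (go(rmB,rmA)): drop {robot_in(rmA)}, keep {carry(b4,right)}, require {robot_in(rmB)}
    → {carry(b4,right), robot_in(rmB)}
  through step 2 (go(rmD,rmB)): drop {robot_in(rmB)}, keep {carry(b4,right)}, require {robot_in(rmD)}
    → {carry(b4,right), robot_in(rmD)}
  through step 1 (go(rmB,rmD)): drop {robot_in(rmD)}, keep {carry(b4,right)}, require {robot_in(rmB)}
    → {carry(b4,right), robot_in(rmB)}

== RESULT ==
["carry(b4,right)", "robot_in(rmB)"]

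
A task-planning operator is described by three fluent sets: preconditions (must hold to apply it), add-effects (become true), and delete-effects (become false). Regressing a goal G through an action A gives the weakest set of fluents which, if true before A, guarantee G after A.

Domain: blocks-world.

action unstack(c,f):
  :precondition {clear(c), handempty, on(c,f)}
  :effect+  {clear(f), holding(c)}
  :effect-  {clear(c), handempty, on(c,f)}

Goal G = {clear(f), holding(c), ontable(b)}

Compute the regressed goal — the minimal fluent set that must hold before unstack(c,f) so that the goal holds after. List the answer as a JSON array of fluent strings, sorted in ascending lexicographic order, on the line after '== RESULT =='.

Compute (G \ add) ∪ pre:
  G ∩ del = {}  (empty — regression defined)
  G \ add = {clear(f), holding(c), ontable(b)} \ {clear(f), holding(c)} = {ontable(b)}
  ∪ pre   = {ontable(b)} ∪ {clear(c), handempty, on(c,f)}
          = {clear(c), handempty, on(c,f), ontable(b)}

== RESULT ==
["clear(c)", "handempty", "on(c,f)", "ontable(b)"]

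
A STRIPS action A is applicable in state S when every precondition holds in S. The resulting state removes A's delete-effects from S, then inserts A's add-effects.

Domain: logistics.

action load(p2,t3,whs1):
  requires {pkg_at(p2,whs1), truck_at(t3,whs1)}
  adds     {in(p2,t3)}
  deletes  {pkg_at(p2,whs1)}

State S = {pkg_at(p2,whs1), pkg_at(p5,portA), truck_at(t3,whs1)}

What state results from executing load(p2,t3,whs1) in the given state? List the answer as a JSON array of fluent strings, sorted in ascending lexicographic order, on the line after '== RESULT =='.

Compute (S \ del) ∪ add:
  pre ⊆ S: {pkg_at(p2,whs1), truck_at(t3,whs1)} ⊆ S  — applicable
  S \ del = {pkg_at(p5,portA), truck_at(t3,whs1)}
  ∪ add   = {in(p2,t3), pkg_at(p5,portA), truck_at(t3,whs1)}

== RESULT ==
["in(p2,t3)", "pkg_at(p5,portA)", "truck_at(t3,whs1)"]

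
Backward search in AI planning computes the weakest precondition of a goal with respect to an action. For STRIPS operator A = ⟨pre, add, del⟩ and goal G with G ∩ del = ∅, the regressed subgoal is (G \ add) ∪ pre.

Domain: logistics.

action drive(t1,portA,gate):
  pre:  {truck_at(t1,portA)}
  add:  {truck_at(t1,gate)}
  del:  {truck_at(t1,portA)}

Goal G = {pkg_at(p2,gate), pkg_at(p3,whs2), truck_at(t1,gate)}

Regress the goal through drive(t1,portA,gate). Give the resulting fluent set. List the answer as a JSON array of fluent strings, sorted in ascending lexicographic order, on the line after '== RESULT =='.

Compute (G \ add) ∪ pre:
  G ∩ del = {}  (empty — regression defined)
  G \ add = {pkg_at(p2,gate), pkg_at(p3,whs2), truck_at(t1,gate)} \ {truck_at(t1,gate)} = {pkg_at(p2,gate), pkg_at(p3,whs2)}
  ∪ pre   = {pkg_at(p2,gate), pkg_at(p3,whs2)} ∪ {truck_at(t1,portA)}
          = {pkg_at(p2,gate), pkg_at(p3,whs2), truck_at(t1,portA)}

== RESULT ==
["pkg_at(p2,gate)", "pkg_at(p3,whs2)", "truck_at(t1,portA)"]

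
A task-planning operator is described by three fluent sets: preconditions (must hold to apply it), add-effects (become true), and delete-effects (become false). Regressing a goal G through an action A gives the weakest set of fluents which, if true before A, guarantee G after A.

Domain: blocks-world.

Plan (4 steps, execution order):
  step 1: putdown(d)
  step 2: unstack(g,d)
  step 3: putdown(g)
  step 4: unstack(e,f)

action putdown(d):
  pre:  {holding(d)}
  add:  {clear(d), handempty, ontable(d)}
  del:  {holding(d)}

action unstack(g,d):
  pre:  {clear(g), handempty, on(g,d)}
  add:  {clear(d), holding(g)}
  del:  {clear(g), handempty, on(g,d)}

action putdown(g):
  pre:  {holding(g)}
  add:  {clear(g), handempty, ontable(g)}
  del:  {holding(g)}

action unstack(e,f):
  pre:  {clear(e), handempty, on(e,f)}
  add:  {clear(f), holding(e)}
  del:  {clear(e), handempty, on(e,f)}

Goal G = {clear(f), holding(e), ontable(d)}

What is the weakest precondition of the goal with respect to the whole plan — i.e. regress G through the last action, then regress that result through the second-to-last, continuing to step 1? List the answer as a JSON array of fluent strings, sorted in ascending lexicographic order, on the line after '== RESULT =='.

Regress step by step:
  through step 4 (unstack(e,f)): drop {clear(f), holding(e)}, keep {ontable(d)}, require {clear(e), handempty, on(e,f)}
    → {clear(e), handempty, on(e,f), ontable(d)}
  through step 3 (putdown(g)): drop {handempty}, keep {clear(e), on(e,f), ontable(d)}, require {holding(g)}
    → {clear(e), holding(g), on(e,f), ontable(d)}
  through step 2 (unstack(g,d)): drop {holding(g)}, keep {clear(e), on(e,f), ontable(d)}, require {clear(g), handempty, on(g,d)}
    → {clear(e), clear(g), handempty, on(e,f), on(g,d), ontable(d)}
  through step 1 (putdown(d)): drop {handempty, ontable(d)}, keep {clear(e), clear(g), on(e,f), on(g,d)}, require {holding(d)}
    → {clear(e), clear(g), holding(d), on(e,f), on(g,d)}

== RESULT ==
["clear(e)", "clear(g)", "holding(d)", "on(e,f)", "on(g,d)"]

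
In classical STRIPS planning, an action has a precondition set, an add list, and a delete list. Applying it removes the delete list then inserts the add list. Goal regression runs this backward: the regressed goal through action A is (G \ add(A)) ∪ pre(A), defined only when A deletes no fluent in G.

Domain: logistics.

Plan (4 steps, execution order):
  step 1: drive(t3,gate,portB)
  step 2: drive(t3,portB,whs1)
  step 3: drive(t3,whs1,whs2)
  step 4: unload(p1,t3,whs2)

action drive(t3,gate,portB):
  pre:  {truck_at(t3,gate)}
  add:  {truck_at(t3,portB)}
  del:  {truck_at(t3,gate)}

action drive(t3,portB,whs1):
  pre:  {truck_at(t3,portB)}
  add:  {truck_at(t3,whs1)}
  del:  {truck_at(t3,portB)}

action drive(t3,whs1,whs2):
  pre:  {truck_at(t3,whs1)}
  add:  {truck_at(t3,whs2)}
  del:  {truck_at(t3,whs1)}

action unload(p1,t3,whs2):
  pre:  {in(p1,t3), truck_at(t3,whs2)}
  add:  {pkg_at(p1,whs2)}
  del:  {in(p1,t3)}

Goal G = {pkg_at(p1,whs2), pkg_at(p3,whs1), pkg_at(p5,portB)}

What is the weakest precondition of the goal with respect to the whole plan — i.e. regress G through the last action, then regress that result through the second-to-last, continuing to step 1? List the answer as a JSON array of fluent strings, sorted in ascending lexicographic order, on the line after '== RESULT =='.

Regress step by step:
  through step 4 (unload(p1,t3,whs2)): drop {pkg_at(p1,whs2)}, keep {pkg_at(p3,whs1), pkg_at(p5,portB)}, require {in(p1,t3), truck_at(t3,whs2)}
    → {in(p1,t3), pkg_at(p3,whs1), pkg_at(p5,portB), truck_at(t3,whs2)}
  through step 3 (drive(t3,whs1,whs2)): drop {truck_at(t3,whs2)}, keep {in(p1,t3), pkg_at(p3,whs1), pkg_at(p5,portB)}, require {truck_at(t3,whs1)}
    → {in(p1,t3), pkg_at(p3,whs1), pkg_at(p5,portB), truck_at(t3,whs1)}
  through step 2 (drive(t3,portB,whs1)): drop {truck_at(t3,whs1)}, keep {in(p1,t3), pkg_at(p3,whs1), pkg_at(p5,portB)}, require {truck_at(t3,portB)}
    → {in(p1,t3), pkg_at(p3,whs1), pkg_at(p5,portB), truck_at(t3,portB)}
  through step 1 (drive(t3,gate,portB)): drop {truck_at(t3,portB)}, keep {in(p1,t3), pkg_at(p3,whs1), pkg_at(p5,portB)}, require {truck_at(t3,gate)}
    → {in(p1,t3), pkg_at(p3,whs1), pkg_at(p5,portB), truck_at(t3,gate)}

== RESULT ==
["in(p1,t3)", "pkg_at(p3,whs1)", "pkg_at(p5,portB)", "truck_at(t3,gate)"]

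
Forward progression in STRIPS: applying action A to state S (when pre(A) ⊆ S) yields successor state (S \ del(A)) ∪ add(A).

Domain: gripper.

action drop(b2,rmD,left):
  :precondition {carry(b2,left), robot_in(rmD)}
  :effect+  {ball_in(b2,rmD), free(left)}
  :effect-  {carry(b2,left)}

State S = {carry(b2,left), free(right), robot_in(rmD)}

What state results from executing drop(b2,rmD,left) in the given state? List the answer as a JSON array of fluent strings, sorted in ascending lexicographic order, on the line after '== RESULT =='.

Progress:
  pre ⊆ S: {carry(b2,left), robot_in(rmD)} ⊆ S  — applicable
  S \ del = {free(right), robot_in(rmD)}
  ∪ add   = {ball_in(b2,rmD), free(left), free(right), robot_in(rmD)}

== RESULT ==
["ball_in(b2,rmD)", "free(left)", "free(right)", "robot_in(rmD)"]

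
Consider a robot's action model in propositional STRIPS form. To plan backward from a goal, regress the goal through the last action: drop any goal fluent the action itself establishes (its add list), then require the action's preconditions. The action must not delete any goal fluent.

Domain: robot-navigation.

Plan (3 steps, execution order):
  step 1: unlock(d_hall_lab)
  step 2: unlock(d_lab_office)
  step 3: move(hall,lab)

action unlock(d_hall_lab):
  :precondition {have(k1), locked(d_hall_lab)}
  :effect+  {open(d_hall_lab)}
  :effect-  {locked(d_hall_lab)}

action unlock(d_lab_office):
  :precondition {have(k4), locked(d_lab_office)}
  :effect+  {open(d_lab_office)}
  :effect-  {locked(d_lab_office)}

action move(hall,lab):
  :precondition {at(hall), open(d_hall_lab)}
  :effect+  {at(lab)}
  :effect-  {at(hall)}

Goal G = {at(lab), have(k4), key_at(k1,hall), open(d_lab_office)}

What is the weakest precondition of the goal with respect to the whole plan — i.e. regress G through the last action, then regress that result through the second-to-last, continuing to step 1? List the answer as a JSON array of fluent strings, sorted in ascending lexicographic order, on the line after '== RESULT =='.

Regress step by step:
  through step 3 (move(hall,lab)): drop {at(lab)}, keep {have(k4), key_at(k1,hall), open(d_lab_office)}, require {at(hall), open(d_hall_lab)}
    → {at(hall), have(k4), key_at(k1,hall), open(d_hall_lab), open(d_lab_office)}
  through step 2 (unlock(d_lab_office)): drop {open(d_lab_office)}, keep {at(hall), have(k4), key_at(k1,hall), open(d_hall_lab)}, require {have(k4), locked(d_lab_office)}
    → {at(hall), have(k4), key_at(k1,hall), locked(d_lab_office), open(d_hall_lab)}
  through step 1 (unlock(d_hall_lab)): drop {open(d_hall_lab)}, keep {at(hall), have(k4), key_at(k1,hall), locked(d_lab_office)}, require {have(k1), locked(d_hall_lab)}
    → {at(hall), have(k1), have(k4), key_at(k1,hall), locked(d_hall_lab), locked(d_lab_office)}

== RESULT ==
["at(hall)", "have(k1)", "have(k4)", "key_at(k1,hall)", "locked(d_hall_lab)", "locked(d_lab_office)"]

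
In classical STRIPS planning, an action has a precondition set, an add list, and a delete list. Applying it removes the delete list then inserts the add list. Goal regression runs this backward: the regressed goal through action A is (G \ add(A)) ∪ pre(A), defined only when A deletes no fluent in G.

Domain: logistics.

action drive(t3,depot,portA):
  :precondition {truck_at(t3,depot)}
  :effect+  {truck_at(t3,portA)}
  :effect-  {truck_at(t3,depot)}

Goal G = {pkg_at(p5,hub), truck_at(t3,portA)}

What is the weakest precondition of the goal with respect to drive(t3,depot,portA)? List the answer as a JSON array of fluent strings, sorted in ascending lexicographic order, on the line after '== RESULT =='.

Regress:
  G ∩ del = {}  (empty — regression defined)
  G \ add = {pkg_at(p5,hub), truck_at(t3,portA)} \ {truck_at(t3,portA)} = {pkg_at(p5,hub)}
  ∪ pre   = {pkg_at(p5,hub)} ∪ {truck_at(t3,depot)}
          = {pkg_at(p5,hub), truck_at(t3,depot)}

== RESULT ==
["pkg_at(p5,hub)", "truck_at(t3,depot)"]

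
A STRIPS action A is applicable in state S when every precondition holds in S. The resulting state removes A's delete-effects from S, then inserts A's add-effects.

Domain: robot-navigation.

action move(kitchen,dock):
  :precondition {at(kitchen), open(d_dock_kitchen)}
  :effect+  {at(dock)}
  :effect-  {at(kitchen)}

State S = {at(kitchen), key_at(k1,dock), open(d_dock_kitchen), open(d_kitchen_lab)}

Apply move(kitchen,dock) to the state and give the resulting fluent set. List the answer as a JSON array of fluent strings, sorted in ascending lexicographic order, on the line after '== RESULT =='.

Progress:
  pre ⊆ S: {at(kitchen), open(d_dock_kitchen)} ⊆ S  — applicable
  S \ del = {key_at(k1,dock), open(d_dock_kitchen), open(d_kitchen_lab)}
  ∪ add   = {at(dock), key_at(k1,dock), open(d_dock_kitchen), open(d_kitchen_lab)}

== RESULT ==
["at(dock)", "key_at(k1,dock)", "open(d_dock_kitchen)", "open(d_kitchen_lab)"]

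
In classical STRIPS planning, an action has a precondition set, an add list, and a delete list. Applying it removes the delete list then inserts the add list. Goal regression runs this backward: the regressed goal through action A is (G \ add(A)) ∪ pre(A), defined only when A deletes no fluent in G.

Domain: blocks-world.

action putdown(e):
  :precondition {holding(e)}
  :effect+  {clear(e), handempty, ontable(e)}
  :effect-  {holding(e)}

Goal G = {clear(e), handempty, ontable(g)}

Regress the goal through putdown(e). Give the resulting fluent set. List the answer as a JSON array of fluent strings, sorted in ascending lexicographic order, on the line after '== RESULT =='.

Regress:
  G ∩ del = {}  (empty — regression defined)
  G \ add = {clear(e), handempty, ontable(g)} \ {clear(e), handempty, ontable(e)} = {ontable(g)}
  ∪ pre   = {ontable(g)} ∪ {holding(e)}
          = {holding(e), ontable(g)}

== RESULT ==
["holding(e)", "ontable(g)"]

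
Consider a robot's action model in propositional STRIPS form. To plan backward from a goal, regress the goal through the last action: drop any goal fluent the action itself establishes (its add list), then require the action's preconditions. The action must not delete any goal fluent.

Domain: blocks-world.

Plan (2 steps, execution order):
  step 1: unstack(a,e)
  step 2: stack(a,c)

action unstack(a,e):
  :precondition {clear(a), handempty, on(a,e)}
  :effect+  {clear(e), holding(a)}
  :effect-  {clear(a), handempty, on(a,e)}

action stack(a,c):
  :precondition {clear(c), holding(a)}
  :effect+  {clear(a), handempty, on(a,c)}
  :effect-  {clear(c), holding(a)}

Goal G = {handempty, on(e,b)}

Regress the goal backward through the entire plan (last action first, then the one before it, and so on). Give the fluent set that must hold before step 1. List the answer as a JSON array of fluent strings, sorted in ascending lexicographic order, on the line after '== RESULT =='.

Work backward from the goal:
  through step 2 (stack(a,c)): drop {handempty}, keep {on(e,b)}, require {clear(c), holding(a)}
    → {clear(c), holding(a), on(e,b)}
  through step 1 (unstack(a,e)): drop {holding(a)}, keep {clear(c), on(e,b)}, require {clear(a), handempty, on(a,e)}
    → {clear(a), clear(c), handempty, on(a,e), on(e,b)}

== RESULT ==
["clear(a)", "clear(c)", "handempty", "on(a,e)", "on(e,b)"]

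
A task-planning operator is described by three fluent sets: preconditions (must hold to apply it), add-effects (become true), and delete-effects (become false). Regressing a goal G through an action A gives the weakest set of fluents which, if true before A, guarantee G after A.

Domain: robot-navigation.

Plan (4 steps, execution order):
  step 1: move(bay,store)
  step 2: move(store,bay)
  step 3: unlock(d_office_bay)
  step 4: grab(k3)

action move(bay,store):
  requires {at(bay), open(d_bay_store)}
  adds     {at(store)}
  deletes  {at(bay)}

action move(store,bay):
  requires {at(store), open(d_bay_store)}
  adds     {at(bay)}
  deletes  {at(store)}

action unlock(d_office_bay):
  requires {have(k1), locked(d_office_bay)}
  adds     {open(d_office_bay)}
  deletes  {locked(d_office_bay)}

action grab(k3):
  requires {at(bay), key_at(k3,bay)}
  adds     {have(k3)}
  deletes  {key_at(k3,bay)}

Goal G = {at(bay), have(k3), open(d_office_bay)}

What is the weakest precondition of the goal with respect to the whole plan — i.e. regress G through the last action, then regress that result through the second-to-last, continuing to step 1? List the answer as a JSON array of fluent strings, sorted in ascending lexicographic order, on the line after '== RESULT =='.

Regress step by step:
  through step 4 (grab(k3)): drop {have(k3)}, keep {at(bay), open(d_office_bay)}, require {at(bay), key_at(k3,bay)}
    → {at(bay), key_at(k3,bay), open(d_office_bay)}
  through step 3 (unlock(d_office_bay)): drop {open(d_office_bay)}, keep {at(bay), key_at(k3,bay)}, require {have(k1), locked(d_office_bay)}
    → {at(bay), have(k1), key_at(k3,bay), locked(d_office_bay)}
  through step 2 (move(store,bay)): drop {at(bay)}, keep {have(k1), key_at(k3,bay), locked(d_office_bay)}, require {at(store), open(d_bay_store)}
    → {at(store), have(k1), key_at(k3,bay), locked(d_office_bay), open(d_bay_store)}
  through step 1 (move(bay,store)): drop {at(store)}, keep {have(k1), key_at(k3,bay), locked(d_office_bay), open(d_bay_store)}, require {at(bay), open(d_bay_store)}
    → {at(bay), have(k1), key_at(k3,bay), locked(d_office_bay), open(d_bay_store)}

== RESULT ==
["at(bay)", "have(k1)", "key_at(k3,bay)", "locked(d_office_bay)", "open(d_bay_store)"]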